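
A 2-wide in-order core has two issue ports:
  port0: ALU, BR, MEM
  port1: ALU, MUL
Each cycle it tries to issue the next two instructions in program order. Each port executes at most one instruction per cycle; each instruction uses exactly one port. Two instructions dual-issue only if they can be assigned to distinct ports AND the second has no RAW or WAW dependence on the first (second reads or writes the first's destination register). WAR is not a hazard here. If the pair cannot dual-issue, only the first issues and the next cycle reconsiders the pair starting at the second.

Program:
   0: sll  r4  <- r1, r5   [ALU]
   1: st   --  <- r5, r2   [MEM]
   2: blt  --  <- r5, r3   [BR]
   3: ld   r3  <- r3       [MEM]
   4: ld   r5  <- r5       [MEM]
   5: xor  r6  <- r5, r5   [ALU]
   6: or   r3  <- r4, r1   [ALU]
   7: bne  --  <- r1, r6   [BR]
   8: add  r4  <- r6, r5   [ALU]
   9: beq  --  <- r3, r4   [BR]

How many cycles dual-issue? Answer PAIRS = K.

  cy0 -> i0&i1 (sll/st) 2-wide
  cy1 -> i2 (blt) no-port BR/MEM
  cy2 -> i3 (ld) no-port MEM/MEM
  cy3 -> i4 (ld) RAW r5
  cy4 -> i5&i6 (xor/or) 2-wide
  cy5 -> i7&i8 (bne/add) 2-wide
  cy6 -> i9 (beq) tail

PAIRS = 3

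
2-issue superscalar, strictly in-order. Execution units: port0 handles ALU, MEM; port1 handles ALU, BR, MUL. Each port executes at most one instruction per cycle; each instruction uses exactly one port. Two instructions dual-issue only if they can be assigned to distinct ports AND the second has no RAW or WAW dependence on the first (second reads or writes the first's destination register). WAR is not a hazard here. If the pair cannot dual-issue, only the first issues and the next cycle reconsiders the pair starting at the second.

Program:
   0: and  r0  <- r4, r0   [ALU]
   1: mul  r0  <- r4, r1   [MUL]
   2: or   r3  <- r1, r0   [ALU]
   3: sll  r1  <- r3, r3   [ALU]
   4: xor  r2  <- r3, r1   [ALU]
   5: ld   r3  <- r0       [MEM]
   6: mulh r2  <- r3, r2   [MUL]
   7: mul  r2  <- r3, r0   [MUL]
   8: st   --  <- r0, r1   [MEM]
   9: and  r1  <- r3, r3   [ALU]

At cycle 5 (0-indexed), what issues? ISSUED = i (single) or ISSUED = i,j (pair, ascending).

ISSUED = 6

#0 head=0: and.ALU i0 WAW r0
#1 head=1: mul.MUL i1 RAW r0
#2 head=2: or.ALU i2 RAW r3
#3 head=3: sll.ALU i3 RAW r1
#4 head=4: xor.ALU ld.MEM i4&i5 dual
#5 head=6: mulh.MUL i6 no-port MUL/MUL
#6 head=7: mul.MUL st.MEM i7&i8 dual
#7 head=9: and.ALU i9 tail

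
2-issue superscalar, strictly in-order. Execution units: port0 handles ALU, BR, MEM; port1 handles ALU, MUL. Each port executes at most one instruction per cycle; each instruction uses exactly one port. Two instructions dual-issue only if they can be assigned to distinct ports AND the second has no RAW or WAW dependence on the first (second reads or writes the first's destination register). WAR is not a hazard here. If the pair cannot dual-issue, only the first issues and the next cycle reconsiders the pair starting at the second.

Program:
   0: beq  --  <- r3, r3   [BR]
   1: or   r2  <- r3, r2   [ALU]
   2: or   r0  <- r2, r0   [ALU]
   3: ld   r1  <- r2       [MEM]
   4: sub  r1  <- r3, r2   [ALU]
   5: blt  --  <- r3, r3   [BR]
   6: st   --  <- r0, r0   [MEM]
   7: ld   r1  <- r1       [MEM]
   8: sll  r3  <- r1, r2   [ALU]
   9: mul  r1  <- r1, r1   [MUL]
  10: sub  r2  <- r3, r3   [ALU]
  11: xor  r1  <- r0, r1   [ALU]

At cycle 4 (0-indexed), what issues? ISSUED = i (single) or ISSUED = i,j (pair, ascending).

[0] i0&i1  beq.BR/or.ALU  -- dual
[1] i2&i3  or.ALU/ld.MEM  -- dual
[2] i4&i5  sub.ALU/blt.BR  -- dual
[3] i6  st.MEM  -- no-port MEM/MEM
[4] i7  ld.MEM  -- RAW r1
[5] i8&i9  sll.ALU/mul.MUL  -- dual
[6] i10&i11  sub.ALU/xor.ALU  -- dual

ISSUED = 7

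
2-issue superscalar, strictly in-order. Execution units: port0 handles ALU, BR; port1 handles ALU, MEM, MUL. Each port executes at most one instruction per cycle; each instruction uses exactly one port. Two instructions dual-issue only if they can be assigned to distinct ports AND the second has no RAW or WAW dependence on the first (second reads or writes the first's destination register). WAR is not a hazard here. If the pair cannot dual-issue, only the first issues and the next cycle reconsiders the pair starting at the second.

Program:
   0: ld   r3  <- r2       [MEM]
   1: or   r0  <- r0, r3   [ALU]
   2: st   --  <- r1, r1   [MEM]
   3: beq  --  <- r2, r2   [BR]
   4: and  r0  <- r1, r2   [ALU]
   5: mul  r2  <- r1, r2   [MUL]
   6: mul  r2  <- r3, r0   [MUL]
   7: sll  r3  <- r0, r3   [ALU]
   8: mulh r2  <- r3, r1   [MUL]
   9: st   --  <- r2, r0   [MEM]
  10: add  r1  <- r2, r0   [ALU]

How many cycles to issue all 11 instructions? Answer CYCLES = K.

0. ld.MEM @i0  | RAW r3
1. or.ALU st.MEM @i1,i2  | pair
2. beq.BR and.ALU @i3,i4  | pair
3. mul.MUL @i5  | no-port MUL/MUL
4. mul.MUL sll.ALU @i6,i7  | pair
5. mulh.MUL @i8  | no-port MUL/MEM
6. st.MEM add.ALU @i9,i10  | pair

CYCLES = 7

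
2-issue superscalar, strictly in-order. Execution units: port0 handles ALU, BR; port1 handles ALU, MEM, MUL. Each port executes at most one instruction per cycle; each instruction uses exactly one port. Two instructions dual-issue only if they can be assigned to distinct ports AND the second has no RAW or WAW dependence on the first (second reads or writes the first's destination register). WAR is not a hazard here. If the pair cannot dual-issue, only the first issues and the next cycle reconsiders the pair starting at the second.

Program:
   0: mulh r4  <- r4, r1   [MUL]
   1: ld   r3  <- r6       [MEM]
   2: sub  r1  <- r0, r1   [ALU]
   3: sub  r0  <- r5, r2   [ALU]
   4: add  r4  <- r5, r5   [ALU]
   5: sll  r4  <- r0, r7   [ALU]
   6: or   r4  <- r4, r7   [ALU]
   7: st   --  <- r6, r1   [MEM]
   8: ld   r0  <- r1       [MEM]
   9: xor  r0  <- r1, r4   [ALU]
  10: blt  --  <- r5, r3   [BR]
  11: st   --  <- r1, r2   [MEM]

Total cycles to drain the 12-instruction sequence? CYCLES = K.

t=0 i0:mulh.MUL ; no-port MUL/MEM
t=1 i1+i2:ld.MEM;sub.ALU ; 2-wide
t=2 i3+i4:sub.ALU;add.ALU ; 2-wide
t=3 i5:sll.ALU ; RAW+WAW r4
t=4 i6+i7:or.ALU;st.MEM ; 2-wide
t=5 i8:ld.MEM ; WAW r0
t=6 i9+i10:xor.ALU;blt.BR ; 2-wide
t=7 i11:st.MEM ; tail

CYCLES = 8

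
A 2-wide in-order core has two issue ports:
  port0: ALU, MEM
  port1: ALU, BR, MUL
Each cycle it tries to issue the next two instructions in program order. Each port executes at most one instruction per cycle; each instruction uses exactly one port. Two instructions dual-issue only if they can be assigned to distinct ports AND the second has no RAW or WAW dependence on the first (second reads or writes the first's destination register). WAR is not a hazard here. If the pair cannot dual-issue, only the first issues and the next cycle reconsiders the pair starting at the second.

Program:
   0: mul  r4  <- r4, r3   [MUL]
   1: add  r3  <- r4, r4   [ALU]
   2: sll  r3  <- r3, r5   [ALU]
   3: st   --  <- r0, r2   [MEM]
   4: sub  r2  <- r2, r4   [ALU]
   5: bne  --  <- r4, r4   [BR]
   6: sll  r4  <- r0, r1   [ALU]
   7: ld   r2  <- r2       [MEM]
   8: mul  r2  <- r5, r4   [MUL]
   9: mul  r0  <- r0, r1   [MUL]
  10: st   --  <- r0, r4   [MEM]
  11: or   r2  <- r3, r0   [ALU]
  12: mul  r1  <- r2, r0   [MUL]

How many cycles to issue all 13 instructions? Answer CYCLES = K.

CYCLES = 9

c0: i0 mul.MUL  RAW r4
c1: i1 add.ALU  RAW+WAW r3
c2: i2,i3 sll.ALU;st.MEM  2-wide
c3: i4,i5 sub.ALU;bne.BR  2-wide
c4: i6,i7 sll.ALU;ld.MEM  2-wide
c5: i8 mul.MUL  no-port MUL/MUL
c6: i9 mul.MUL  RAW r0
c7: i10,i11 st.MEM;or.ALU  2-wide
c8: i12 mul.MUL  tail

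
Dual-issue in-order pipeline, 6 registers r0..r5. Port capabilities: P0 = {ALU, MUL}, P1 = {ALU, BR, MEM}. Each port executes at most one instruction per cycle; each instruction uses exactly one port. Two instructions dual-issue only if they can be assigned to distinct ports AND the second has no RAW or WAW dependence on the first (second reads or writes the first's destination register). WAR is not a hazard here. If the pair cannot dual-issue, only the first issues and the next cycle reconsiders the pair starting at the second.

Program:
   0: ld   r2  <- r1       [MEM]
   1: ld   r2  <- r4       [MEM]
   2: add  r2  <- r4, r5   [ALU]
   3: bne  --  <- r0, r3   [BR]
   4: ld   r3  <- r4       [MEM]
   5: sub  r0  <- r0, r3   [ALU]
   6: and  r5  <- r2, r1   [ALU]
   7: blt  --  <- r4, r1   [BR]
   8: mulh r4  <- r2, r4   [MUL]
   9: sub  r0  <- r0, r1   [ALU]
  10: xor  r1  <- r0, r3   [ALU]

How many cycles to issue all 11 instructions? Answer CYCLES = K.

t=0 i0:ld.MEM ; no-port MEM/MEM
t=1 i1:ld.MEM ; WAW r2
t=2 i2+i3:add.ALU+bne.BR ; pair
t=3 i4:ld.MEM ; RAW r3
t=4 i5+i6:sub.ALU+and.ALU ; pair
t=5 i7+i8:blt.BR+mulh.MUL ; pair
t=6 i9:sub.ALU ; RAW r0
t=7 i10:xor.ALU ; tail

CYCLES = 8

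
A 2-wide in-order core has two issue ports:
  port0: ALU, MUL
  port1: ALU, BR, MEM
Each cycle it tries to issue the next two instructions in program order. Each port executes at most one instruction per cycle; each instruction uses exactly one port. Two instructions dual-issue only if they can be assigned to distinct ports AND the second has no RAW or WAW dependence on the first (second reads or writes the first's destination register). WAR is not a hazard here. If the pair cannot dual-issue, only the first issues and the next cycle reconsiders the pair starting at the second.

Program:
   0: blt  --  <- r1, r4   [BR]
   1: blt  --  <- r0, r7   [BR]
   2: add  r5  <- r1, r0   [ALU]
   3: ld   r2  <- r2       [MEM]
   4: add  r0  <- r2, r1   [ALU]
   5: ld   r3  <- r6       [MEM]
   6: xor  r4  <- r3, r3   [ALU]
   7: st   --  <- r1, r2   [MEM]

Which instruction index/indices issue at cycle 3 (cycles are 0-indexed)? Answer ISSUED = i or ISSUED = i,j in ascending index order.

#0 head=0: blt.BR i0 no-port BR/BR
#1 head=1: blt.BR/add.ALU i1+i2 dual
#2 head=3: ld.MEM i3 RAW r2
#3 head=4: add.ALU/ld.MEM i4+i5 dual
#4 head=6: xor.ALU/st.MEM i6+i7 dual

ISSUED = 4,5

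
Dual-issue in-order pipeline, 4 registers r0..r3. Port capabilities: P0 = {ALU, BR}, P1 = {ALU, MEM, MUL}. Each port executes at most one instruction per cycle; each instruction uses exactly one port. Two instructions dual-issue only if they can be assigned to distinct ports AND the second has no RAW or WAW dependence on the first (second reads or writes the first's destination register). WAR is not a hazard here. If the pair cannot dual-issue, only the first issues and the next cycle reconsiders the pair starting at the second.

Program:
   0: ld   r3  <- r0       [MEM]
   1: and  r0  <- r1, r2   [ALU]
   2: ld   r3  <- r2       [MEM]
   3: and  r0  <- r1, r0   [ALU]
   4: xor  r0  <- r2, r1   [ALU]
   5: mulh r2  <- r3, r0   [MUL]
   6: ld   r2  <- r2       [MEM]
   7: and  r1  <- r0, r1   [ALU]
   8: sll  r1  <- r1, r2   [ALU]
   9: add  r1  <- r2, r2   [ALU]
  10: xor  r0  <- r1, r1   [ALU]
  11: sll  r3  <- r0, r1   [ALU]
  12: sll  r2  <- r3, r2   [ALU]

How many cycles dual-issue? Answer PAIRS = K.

PAIRS = 3

[0] i0&i1  ld;and  -- pair
[1] i2&i3  ld;and  -- pair
[2] i4  xor  -- RAW r0
[3] i5  mulh  -- no-port MUL/MEM
[4] i6&i7  ld;and  -- pair
[5] i8  sll  -- WAW r1
[6] i9  add  -- RAW r1
[7] i10  xor  -- RAW r0
[8] i11  sll  -- RAW r3
[9] i12  sll  -- tail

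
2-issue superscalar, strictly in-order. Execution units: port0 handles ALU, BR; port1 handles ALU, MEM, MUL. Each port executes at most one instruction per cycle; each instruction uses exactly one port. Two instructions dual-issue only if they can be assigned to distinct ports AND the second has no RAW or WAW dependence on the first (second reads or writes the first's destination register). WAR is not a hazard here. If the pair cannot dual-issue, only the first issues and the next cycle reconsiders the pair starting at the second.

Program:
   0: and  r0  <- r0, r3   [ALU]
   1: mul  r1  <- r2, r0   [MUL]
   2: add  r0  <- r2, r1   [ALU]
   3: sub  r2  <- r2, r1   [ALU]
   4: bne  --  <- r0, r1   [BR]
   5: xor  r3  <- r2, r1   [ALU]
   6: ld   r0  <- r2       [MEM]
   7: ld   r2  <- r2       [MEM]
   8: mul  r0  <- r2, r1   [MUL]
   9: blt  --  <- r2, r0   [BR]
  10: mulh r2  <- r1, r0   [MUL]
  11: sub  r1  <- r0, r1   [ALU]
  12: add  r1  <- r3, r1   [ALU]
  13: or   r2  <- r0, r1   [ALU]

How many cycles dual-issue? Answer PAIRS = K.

PAIRS = 3

t=0 i0:and ; RAW r0
t=1 i1:mul ; RAW r1
t=2 i2,i3:add/sub ; pair
t=3 i4,i5:bne/xor ; pair
t=4 i6:ld ; no-port MEM/MEM
t=5 i7:ld ; no-port MEM/MUL
t=6 i8:mul ; RAW r0
t=7 i9,i10:blt/mulh ; pair
t=8 i11:sub ; RAW+WAW r1
t=9 i12:add ; RAW r1
t=10 i13:or ; tail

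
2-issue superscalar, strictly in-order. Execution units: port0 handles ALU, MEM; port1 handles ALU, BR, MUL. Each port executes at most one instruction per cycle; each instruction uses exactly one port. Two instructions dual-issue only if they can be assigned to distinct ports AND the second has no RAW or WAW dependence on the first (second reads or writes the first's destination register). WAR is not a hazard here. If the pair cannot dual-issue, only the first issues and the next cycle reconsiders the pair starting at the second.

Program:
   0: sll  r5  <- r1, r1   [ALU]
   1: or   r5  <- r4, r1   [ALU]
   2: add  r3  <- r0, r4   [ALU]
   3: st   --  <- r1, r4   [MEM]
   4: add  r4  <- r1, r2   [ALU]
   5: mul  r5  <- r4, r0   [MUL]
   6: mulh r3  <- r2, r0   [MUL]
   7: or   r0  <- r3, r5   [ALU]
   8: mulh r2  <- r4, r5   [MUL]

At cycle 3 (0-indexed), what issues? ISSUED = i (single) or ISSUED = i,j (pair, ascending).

t=0 i0:sll.ALU ; WAW r5
t=1 i1&i2:or.ALU add.ALU ; 2-wide
t=2 i3&i4:st.MEM add.ALU ; 2-wide
t=3 i5:mul.MUL ; no-port MUL/MUL
t=4 i6:mulh.MUL ; RAW r3
t=5 i7&i8:or.ALU mulh.MUL ; 2-wide

ISSUED = 5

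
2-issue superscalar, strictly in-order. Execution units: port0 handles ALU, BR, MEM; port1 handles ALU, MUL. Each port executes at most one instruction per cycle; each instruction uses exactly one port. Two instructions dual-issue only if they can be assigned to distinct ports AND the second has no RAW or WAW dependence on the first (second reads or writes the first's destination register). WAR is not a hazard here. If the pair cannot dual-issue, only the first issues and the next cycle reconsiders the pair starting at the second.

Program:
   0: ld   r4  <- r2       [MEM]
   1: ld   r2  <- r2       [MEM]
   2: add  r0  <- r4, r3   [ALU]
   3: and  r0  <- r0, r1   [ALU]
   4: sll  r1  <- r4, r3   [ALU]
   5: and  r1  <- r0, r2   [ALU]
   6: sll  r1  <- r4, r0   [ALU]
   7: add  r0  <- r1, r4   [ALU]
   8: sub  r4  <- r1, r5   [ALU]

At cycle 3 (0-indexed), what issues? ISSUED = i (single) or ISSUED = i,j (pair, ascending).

ISSUED = 5

  cy0 -> i0 (ld.MEM) no-port MEM/MEM
  cy1 -> i1+i2 (ld.MEM add.ALU) 2-wide
  cy2 -> i3+i4 (and.ALU sll.ALU) 2-wide
  cy3 -> i5 (and.ALU) WAW r1
  cy4 -> i6 (sll.ALU) RAW r1
  cy5 -> i7+i8 (add.ALU sub.ALU) 2-wide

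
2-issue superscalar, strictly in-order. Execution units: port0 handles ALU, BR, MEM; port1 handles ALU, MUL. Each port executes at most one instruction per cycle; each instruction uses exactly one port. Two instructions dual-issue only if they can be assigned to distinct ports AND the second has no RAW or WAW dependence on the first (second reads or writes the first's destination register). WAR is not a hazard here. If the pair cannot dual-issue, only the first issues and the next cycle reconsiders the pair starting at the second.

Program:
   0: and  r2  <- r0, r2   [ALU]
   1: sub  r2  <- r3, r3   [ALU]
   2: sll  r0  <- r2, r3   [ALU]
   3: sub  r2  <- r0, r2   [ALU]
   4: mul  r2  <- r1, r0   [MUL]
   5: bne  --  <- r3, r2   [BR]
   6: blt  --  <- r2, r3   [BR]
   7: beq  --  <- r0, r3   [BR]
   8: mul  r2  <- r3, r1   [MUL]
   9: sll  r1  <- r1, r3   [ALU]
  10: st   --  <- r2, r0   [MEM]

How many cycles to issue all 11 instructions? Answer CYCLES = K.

CYCLES = 9

c0: i0 and.ALU  WAW r2
c1: i1 sub.ALU  RAW r2
c2: i2 sll.ALU  RAW r0
c3: i3 sub.ALU  WAW r2
c4: i4 mul.MUL  RAW r2
c5: i5 bne.BR  no-port BR/BR
c6: i6 blt.BR  no-port BR/BR
c7: i7&i8 beq.BR mul.MUL  2-wide
c8: i9&i10 sll.ALU st.MEM  2-wide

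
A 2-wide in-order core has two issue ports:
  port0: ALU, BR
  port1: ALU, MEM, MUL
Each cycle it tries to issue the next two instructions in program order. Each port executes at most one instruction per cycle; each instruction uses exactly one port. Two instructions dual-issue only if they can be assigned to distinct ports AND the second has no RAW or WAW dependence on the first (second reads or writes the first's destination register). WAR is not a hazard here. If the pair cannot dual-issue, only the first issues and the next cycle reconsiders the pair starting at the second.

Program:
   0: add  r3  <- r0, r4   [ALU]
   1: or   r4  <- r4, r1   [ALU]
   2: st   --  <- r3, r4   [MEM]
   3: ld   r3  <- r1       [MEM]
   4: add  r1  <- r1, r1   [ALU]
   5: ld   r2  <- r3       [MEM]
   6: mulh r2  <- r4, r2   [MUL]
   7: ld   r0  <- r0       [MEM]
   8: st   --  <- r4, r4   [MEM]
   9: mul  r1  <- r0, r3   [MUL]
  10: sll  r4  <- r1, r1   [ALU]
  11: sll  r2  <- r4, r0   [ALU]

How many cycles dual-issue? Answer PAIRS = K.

0. add.ALU;or.ALU @i0&i1  | dual
1. st.MEM @i2  | no-port MEM/MEM
2. ld.MEM;add.ALU @i3&i4  | dual
3. ld.MEM @i5  | no-port MEM/MUL
4. mulh.MUL @i6  | no-port MUL/MEM
5. ld.MEM @i7  | no-port MEM/MEM
6. st.MEM @i8  | no-port MEM/MUL
7. mul.MUL @i9  | RAW r1
8. sll.ALU @i10  | RAW r4
9. sll.ALU @i11  | tail

PAIRS = 2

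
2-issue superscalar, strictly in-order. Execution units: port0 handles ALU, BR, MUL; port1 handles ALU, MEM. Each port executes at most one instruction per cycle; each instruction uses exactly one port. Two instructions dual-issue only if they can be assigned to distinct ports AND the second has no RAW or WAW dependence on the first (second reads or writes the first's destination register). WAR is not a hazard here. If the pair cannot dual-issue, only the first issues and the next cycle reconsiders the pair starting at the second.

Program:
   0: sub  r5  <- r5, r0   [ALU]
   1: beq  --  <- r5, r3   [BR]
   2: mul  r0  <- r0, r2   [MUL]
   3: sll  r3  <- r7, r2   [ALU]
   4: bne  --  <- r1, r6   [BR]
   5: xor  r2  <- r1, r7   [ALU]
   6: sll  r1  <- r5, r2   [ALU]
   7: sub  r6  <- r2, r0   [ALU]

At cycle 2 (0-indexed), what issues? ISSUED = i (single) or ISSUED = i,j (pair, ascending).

t=0 i0:sub.ALU ; RAW r5
t=1 i1:beq.BR ; no-port BR/MUL
t=2 i2/i3:mul.MUL+sll.ALU ; 2-wide
t=3 i4/i5:bne.BR+xor.ALU ; 2-wide
t=4 i6/i7:sll.ALU+sub.ALU ; 2-wide

ISSUED = 2,3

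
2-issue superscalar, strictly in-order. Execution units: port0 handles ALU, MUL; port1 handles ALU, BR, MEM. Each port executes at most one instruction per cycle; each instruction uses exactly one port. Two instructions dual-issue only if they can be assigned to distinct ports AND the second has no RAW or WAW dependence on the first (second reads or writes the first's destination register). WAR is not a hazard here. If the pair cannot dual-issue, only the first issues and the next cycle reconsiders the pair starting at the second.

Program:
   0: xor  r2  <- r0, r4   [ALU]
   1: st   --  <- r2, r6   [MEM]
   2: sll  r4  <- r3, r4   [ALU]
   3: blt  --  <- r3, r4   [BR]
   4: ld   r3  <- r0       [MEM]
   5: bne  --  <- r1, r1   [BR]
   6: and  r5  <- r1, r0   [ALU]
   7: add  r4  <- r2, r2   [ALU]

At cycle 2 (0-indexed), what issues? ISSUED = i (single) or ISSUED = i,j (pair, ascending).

c0: i0 xor  RAW r2
c1: i1/i2 st sll  2-wide
c2: i3 blt  no-port BR/MEM
c3: i4 ld  no-port MEM/BR
c4: i5/i6 bne and  2-wide
c5: i7 add  tail

ISSUED = 3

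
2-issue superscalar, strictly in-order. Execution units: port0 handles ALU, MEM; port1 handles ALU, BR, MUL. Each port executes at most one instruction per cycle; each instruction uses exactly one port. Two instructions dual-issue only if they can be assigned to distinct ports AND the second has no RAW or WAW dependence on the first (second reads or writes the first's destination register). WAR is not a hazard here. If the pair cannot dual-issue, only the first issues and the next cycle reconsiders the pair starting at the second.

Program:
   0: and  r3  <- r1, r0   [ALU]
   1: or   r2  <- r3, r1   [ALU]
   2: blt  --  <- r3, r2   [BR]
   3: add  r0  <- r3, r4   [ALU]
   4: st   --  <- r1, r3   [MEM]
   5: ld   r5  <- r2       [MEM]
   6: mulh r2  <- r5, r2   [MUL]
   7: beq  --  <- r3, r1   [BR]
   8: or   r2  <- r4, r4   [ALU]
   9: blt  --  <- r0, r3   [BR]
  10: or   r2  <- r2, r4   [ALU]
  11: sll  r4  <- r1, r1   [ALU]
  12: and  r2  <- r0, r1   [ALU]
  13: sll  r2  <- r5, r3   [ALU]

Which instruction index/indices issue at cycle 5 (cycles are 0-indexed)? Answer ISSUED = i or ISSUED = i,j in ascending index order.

ISSUED = 6

t=0 i0:and.ALU ; RAW r3
t=1 i1:or.ALU ; RAW r2
t=2 i2+i3:blt.BR add.ALU ; 2-wide
t=3 i4:st.MEM ; no-port MEM/MEM
t=4 i5:ld.MEM ; RAW r5
t=5 i6:mulh.MUL ; no-port MUL/BR
t=6 i7+i8:beq.BR or.ALU ; 2-wide
t=7 i9+i10:blt.BR or.ALU ; 2-wide
t=8 i11+i12:sll.ALU and.ALU ; 2-wide
t=9 i13:sll.ALU ; tail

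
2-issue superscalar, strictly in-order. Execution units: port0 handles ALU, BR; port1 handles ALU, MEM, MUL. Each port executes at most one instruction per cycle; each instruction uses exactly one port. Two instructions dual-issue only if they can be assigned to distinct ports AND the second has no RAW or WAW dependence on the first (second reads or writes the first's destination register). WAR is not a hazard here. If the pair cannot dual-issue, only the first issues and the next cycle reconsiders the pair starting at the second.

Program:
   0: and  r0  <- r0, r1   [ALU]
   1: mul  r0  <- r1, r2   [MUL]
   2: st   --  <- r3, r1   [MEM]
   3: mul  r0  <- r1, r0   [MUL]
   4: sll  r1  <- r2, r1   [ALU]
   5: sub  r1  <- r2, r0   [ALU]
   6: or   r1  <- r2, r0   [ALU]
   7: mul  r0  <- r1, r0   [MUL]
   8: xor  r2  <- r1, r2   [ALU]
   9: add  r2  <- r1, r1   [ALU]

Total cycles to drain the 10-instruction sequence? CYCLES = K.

CYCLES = 8

c0: i0 and  WAW r0
c1: i1 mul  no-port MUL/MEM
c2: i2 st  no-port MEM/MUL
c3: i3,i4 mul/sll  pair
c4: i5 sub  WAW r1
c5: i6 or  RAW r1
c6: i7,i8 mul/xor  pair
c7: i9 add  tail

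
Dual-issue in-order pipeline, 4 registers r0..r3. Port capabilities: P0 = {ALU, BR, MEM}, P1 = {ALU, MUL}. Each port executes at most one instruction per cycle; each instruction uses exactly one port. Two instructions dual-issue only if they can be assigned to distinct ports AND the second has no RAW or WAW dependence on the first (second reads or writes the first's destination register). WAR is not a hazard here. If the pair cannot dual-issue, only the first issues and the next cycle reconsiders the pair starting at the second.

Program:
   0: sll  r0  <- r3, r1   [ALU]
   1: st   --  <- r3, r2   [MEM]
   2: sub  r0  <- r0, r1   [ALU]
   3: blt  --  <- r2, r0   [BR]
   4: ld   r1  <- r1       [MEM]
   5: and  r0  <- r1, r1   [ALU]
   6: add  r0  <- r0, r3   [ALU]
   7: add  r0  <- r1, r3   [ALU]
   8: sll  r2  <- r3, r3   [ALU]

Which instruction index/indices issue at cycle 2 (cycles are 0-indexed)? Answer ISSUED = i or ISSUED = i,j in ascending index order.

ISSUED = 3

#0 head=0: sll.ALU/st.MEM i0,i1 pair
#1 head=2: sub.ALU i2 RAW r0
#2 head=3: blt.BR i3 no-port BR/MEM
#3 head=4: ld.MEM i4 RAW r1
#4 head=5: and.ALU i5 RAW+WAW r0
#5 head=6: add.ALU i6 WAW r0
#6 head=7: add.ALU/sll.ALU i7,i8 pair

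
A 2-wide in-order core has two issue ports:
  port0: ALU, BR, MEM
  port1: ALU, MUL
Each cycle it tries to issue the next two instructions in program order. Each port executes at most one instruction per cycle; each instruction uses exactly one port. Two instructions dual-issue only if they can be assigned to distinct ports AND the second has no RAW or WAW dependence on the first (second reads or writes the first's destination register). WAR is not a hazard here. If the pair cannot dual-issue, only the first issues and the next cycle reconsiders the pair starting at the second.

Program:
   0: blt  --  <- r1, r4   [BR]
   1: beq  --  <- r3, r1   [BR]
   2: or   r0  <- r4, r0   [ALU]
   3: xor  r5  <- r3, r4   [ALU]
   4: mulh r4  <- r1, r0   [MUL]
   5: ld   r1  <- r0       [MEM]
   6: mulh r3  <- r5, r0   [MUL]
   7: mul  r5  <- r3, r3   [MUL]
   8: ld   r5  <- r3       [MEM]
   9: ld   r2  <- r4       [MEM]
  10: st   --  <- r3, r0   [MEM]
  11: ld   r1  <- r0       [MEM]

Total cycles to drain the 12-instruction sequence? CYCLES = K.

c0: i0 blt.BR  no-port BR/BR
c1: i1+i2 beq.BR;or.ALU  dual
c2: i3+i4 xor.ALU;mulh.MUL  dual
c3: i5+i6 ld.MEM;mulh.MUL  dual
c4: i7 mul.MUL  WAW r5
c5: i8 ld.MEM  no-port MEM/MEM
c6: i9 ld.MEM  no-port MEM/MEM
c7: i10 st.MEM  no-port MEM/MEM
c8: i11 ld.MEM  tail

CYCLES = 9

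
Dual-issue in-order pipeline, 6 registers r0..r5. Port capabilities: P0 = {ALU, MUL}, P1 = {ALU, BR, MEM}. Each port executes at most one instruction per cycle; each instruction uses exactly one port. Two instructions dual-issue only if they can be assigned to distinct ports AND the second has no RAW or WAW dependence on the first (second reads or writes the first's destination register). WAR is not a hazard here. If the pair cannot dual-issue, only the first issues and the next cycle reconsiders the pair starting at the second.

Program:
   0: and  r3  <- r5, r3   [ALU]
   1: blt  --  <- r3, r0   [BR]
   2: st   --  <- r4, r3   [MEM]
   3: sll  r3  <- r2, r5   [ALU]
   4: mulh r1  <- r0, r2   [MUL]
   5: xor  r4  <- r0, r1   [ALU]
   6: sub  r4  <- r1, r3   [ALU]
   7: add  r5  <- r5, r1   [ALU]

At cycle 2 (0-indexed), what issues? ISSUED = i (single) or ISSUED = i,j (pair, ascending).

ISSUED = 2,3

#0 head=0: and.ALU i0 RAW r3
#1 head=1: blt.BR i1 no-port BR/MEM
#2 head=2: st.MEM+sll.ALU i2,i3 2-wide
#3 head=4: mulh.MUL i4 RAW r1
#4 head=5: xor.ALU i5 WAW r4
#5 head=6: sub.ALU+add.ALU i6,i7 2-wide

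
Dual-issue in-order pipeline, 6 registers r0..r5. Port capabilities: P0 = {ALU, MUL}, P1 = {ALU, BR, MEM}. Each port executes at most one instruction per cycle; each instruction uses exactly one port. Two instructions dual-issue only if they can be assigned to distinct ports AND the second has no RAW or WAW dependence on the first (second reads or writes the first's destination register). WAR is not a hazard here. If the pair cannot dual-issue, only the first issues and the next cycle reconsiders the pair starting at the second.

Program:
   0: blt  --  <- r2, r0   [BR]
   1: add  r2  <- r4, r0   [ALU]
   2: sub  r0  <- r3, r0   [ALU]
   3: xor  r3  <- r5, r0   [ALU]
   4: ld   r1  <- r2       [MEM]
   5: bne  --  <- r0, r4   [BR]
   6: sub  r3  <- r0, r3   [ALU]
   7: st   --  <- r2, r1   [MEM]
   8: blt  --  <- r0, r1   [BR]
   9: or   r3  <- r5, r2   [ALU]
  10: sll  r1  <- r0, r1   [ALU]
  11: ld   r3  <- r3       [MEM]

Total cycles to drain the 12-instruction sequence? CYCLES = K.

CYCLES = 7

#0 head=0: blt.BR;add.ALU i0+i1 dual
#1 head=2: sub.ALU i2 RAW r0
#2 head=3: xor.ALU;ld.MEM i3+i4 dual
#3 head=5: bne.BR;sub.ALU i5+i6 dual
#4 head=7: st.MEM i7 no-port MEM/BR
#5 head=8: blt.BR;or.ALU i8+i9 dual
#6 head=10: sll.ALU;ld.MEM i10+i11 dual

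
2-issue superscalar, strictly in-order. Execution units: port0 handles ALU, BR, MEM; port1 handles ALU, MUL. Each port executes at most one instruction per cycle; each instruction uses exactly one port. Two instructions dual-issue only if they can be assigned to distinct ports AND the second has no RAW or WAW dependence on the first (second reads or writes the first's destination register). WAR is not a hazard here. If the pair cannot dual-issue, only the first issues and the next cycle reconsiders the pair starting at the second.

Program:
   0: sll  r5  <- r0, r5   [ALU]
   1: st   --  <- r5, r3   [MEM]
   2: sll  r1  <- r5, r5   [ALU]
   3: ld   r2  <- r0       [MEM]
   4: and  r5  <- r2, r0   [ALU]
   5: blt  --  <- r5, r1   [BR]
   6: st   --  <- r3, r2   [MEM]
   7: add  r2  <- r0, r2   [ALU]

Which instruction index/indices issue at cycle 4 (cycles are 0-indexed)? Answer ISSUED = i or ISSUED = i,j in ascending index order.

ISSUED = 5

c0: i0 sll.ALU  RAW r5
c1: i1&i2 st.MEM;sll.ALU  dual
c2: i3 ld.MEM  RAW r2
c3: i4 and.ALU  RAW r5
c4: i5 blt.BR  no-port BR/MEM
c5: i6&i7 st.MEM;add.ALU  dual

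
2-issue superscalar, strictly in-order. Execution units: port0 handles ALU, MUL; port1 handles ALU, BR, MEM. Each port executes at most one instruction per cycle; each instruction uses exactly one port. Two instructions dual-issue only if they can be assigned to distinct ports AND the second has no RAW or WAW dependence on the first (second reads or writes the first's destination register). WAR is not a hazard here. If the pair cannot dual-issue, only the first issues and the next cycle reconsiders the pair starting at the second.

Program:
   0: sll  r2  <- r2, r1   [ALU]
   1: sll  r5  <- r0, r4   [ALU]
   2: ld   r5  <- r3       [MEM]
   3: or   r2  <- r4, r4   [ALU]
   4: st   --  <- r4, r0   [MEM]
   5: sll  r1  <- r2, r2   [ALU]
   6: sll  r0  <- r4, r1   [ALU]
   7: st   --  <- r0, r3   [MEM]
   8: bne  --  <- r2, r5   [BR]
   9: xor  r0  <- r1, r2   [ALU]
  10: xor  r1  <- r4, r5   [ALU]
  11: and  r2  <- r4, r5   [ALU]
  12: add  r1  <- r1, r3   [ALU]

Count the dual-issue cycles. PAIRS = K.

t=0 i0/i1:sll.ALU;sll.ALU ; dual
t=1 i2/i3:ld.MEM;or.ALU ; dual
t=2 i4/i5:st.MEM;sll.ALU ; dual
t=3 i6:sll.ALU ; RAW r0
t=4 i7:st.MEM ; no-port MEM/BR
t=5 i8/i9:bne.BR;xor.ALU ; dual
t=6 i10/i11:xor.ALU;and.ALU ; dual
t=7 i12:add.ALU ; tail

PAIRS = 5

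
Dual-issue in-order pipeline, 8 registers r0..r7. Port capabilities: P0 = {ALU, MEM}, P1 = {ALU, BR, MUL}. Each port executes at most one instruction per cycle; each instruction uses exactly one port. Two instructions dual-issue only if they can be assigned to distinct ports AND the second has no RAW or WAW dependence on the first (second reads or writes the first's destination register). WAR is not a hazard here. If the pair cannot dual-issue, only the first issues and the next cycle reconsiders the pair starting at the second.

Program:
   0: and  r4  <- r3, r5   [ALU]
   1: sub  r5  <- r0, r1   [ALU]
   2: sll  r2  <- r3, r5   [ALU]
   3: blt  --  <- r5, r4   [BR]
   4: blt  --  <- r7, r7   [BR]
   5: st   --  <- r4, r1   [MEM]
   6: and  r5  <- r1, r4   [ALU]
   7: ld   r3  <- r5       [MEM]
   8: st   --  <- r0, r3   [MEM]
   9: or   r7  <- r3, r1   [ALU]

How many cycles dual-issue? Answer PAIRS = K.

  cy0 -> i0,i1 (and.ALU+sub.ALU) pair
  cy1 -> i2,i3 (sll.ALU+blt.BR) pair
  cy2 -> i4,i5 (blt.BR+st.MEM) pair
  cy3 -> i6 (and.ALU) RAW r5
  cy4 -> i7 (ld.MEM) no-port MEM/MEM
  cy5 -> i8,i9 (st.MEM+or.ALU) pair

PAIRS = 4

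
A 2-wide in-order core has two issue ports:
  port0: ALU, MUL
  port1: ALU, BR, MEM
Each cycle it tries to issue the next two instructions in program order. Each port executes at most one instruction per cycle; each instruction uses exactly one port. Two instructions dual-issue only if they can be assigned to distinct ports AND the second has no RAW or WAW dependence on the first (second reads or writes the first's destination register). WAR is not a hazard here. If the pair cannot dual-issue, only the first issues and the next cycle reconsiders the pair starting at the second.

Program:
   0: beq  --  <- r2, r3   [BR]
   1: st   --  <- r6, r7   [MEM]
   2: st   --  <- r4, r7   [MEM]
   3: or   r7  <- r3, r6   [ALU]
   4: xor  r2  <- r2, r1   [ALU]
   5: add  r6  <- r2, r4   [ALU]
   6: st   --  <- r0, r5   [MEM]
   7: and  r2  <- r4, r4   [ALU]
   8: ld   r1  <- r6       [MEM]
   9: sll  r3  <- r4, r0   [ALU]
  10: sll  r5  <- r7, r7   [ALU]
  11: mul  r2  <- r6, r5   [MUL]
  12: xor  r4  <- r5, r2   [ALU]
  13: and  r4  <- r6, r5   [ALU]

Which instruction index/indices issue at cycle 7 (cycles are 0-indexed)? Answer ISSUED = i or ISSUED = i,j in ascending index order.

[0] i0  beq  -- no-port BR/MEM
[1] i1  st  -- no-port MEM/MEM
[2] i2&i3  st or  -- 2-wide
[3] i4  xor  -- RAW r2
[4] i5&i6  add st  -- 2-wide
[5] i7&i8  and ld  -- 2-wide
[6] i9&i10  sll sll  -- 2-wide
[7] i11  mul  -- RAW r2
[8] i12  xor  -- WAW r4
[9] i13  and  -- tail

ISSUED = 11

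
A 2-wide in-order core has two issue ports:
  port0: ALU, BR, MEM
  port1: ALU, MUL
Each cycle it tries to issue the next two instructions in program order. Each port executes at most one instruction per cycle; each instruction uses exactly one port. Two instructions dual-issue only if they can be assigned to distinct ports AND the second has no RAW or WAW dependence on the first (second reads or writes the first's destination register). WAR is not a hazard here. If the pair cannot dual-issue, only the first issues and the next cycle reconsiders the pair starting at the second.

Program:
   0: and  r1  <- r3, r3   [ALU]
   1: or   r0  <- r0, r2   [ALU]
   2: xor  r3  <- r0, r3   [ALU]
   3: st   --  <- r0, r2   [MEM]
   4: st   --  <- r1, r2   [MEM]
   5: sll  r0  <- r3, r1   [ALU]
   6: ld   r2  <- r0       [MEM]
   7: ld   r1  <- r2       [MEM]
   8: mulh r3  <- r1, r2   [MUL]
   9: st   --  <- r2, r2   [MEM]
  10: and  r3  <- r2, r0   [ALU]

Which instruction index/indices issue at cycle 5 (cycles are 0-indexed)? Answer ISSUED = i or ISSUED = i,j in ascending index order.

  cy0 -> i0+i1 (and.ALU or.ALU) 2-wide
  cy1 -> i2+i3 (xor.ALU st.MEM) 2-wide
  cy2 -> i4+i5 (st.MEM sll.ALU) 2-wide
  cy3 -> i6 (ld.MEM) no-port MEM/MEM
  cy4 -> i7 (ld.MEM) RAW r1
  cy5 -> i8+i9 (mulh.MUL st.MEM) 2-wide
  cy6 -> i10 (and.ALU) tail

ISSUED = 8,9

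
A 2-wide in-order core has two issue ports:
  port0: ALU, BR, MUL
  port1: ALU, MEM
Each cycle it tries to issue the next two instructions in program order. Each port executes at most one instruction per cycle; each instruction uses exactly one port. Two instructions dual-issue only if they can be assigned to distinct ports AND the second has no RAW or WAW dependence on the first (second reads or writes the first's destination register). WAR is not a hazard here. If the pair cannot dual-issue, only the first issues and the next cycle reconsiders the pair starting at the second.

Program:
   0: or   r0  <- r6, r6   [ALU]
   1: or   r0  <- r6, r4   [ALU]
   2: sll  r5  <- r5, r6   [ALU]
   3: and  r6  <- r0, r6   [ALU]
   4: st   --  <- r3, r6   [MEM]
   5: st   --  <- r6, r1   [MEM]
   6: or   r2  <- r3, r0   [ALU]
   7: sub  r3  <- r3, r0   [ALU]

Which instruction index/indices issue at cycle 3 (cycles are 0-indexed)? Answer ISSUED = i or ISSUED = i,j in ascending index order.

ISSUED = 4

c0: i0 or.ALU  WAW r0
c1: i1+i2 or.ALU/sll.ALU  dual
c2: i3 and.ALU  RAW r6
c3: i4 st.MEM  no-port MEM/MEM
c4: i5+i6 st.MEM/or.ALU  dual
c5: i7 sub.ALU  tail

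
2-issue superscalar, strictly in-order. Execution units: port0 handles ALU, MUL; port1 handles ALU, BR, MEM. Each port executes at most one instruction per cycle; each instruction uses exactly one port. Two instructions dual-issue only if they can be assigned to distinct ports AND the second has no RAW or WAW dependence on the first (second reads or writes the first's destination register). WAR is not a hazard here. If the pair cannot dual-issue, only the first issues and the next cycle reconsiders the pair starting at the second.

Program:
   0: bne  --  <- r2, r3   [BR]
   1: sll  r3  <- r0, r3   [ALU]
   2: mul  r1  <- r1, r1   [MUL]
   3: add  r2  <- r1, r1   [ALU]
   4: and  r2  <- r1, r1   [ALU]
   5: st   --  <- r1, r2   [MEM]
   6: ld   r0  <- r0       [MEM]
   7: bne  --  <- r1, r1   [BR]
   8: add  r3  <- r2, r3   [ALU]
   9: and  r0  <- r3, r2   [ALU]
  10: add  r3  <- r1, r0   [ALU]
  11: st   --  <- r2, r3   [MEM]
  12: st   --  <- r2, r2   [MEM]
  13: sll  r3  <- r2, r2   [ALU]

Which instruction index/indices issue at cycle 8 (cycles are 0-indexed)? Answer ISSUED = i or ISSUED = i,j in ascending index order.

t=0 i0/i1:bne.BR+sll.ALU ; dual
t=1 i2:mul.MUL ; RAW r1
t=2 i3:add.ALU ; WAW r2
t=3 i4:and.ALU ; RAW r2
t=4 i5:st.MEM ; no-port MEM/MEM
t=5 i6:ld.MEM ; no-port MEM/BR
t=6 i7/i8:bne.BR+add.ALU ; dual
t=7 i9:and.ALU ; RAW r0
t=8 i10:add.ALU ; RAW r3
t=9 i11:st.MEM ; no-port MEM/MEM
t=10 i12/i13:st.MEM+sll.ALU ; dual

ISSUED = 10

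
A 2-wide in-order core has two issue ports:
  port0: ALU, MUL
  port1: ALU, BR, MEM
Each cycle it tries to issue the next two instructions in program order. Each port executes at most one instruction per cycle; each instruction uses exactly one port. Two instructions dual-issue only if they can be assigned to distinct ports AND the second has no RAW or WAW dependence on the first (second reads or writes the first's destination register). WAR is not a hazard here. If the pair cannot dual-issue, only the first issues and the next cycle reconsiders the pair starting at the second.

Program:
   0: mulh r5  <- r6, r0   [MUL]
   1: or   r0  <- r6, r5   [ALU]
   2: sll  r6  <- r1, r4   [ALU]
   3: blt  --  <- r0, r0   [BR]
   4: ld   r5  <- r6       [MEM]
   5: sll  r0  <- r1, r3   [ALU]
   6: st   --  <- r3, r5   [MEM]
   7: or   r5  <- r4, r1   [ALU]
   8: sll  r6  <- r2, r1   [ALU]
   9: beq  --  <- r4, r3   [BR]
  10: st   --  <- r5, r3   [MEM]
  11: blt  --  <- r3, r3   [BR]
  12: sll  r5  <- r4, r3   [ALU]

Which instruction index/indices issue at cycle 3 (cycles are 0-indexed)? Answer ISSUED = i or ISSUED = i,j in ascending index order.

#0 head=0: mulh.MUL i0 RAW r5
#1 head=1: or.ALU;sll.ALU i1,i2 dual
#2 head=3: blt.BR i3 no-port BR/MEM
#3 head=4: ld.MEM;sll.ALU i4,i5 dual
#4 head=6: st.MEM;or.ALU i6,i7 dual
#5 head=8: sll.ALU;beq.BR i8,i9 dual
#6 head=10: st.MEM i10 no-port MEM/BR
#7 head=11: blt.BR;sll.ALU i11,i12 dual

ISSUED = 4,5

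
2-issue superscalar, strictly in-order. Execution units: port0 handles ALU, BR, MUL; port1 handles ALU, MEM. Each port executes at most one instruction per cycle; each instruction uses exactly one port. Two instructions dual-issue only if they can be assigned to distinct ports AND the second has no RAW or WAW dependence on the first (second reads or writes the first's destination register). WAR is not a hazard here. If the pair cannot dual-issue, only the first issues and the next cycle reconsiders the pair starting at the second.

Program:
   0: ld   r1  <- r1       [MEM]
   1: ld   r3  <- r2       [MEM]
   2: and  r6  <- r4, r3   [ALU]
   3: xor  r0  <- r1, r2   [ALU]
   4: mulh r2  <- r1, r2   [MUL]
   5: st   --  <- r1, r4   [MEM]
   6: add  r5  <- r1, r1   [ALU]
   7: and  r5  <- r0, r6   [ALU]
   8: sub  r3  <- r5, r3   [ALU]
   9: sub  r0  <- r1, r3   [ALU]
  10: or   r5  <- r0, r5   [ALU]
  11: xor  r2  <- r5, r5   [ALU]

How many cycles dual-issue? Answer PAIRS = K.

0. ld @i0  | no-port MEM/MEM
1. ld @i1  | RAW r3
2. and/xor @i2/i3  | 2-wide
3. mulh/st @i4/i5  | 2-wide
4. add @i6  | WAW r5
5. and @i7  | RAW r5
6. sub @i8  | RAW r3
7. sub @i9  | RAW r0
8. or @i10  | RAW r5
9. xor @i11  | tail

PAIRS = 2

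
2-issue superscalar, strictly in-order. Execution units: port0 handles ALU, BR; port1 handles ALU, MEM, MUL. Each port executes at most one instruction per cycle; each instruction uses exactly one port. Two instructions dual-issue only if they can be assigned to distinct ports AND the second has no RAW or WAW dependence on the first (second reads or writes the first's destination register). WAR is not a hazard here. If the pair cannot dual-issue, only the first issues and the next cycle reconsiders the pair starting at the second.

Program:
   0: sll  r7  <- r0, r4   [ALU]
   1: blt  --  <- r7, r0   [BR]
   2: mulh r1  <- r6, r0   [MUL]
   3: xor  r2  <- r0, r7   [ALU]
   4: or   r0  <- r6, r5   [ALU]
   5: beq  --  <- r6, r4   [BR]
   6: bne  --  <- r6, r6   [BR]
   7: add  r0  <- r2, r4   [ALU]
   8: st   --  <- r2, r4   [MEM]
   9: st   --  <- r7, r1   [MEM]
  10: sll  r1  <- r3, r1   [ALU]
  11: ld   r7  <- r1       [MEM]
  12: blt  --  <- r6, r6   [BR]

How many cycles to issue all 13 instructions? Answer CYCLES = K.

CYCLES = 8

0. sll @i0  | RAW r7
1. blt/mulh @i1/i2  | dual
2. xor/or @i3/i4  | dual
3. beq @i5  | no-port BR/BR
4. bne/add @i6/i7  | dual
5. st @i8  | no-port MEM/MEM
6. st/sll @i9/i10  | dual
7. ld/blt @i11/i12  | dual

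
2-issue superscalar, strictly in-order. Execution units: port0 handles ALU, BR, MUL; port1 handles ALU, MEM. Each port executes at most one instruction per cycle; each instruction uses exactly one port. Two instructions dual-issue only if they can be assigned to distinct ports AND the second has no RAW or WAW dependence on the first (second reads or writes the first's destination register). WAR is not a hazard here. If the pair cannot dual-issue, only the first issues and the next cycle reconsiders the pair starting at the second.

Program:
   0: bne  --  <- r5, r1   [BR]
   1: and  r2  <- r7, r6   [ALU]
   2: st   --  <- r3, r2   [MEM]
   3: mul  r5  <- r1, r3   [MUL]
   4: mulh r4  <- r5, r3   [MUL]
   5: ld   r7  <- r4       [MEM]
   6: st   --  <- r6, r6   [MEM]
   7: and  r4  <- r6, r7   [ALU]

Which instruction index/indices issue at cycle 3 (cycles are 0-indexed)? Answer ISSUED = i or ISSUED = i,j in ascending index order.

c0: i0&i1 bne.BR+and.ALU  dual
c1: i2&i3 st.MEM+mul.MUL  dual
c2: i4 mulh.MUL  RAW r4
c3: i5 ld.MEM  no-port MEM/MEM
c4: i6&i7 st.MEM+and.ALU  dual

ISSUED = 5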